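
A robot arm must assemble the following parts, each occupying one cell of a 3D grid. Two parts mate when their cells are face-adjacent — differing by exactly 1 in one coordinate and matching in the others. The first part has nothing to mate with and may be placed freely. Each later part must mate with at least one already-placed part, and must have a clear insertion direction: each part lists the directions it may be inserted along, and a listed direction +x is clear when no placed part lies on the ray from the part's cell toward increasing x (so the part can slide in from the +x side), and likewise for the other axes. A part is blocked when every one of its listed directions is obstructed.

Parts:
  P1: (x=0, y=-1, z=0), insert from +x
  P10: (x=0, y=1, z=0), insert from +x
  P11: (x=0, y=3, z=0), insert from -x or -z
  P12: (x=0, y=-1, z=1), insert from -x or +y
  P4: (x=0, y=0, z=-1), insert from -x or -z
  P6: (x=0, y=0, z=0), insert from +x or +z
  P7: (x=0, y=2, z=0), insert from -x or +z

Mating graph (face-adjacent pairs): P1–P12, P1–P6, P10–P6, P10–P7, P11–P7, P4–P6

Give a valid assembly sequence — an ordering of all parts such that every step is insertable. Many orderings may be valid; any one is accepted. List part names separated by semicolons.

1. P10@(0, 1, 0) [+x clear] — {P10}
2. P7@(0, 2, 0) [-x clear] — {P10, P7}
3. P11@(0, 3, 0) [-x clear] — {P10, P11, P7}
4. P6@(0, 0, 0) [+x clear] — {P10, P11, P6, P7}
5. P1@(0, -1, 0) [+x clear] — {P1, P10, P11, P6, P7}
6. P12@(0, -1, 1) [-x clear] — {P1, P10, P11, P12, P6, P7}
7. P4@(0, 0, -1) [-x clear] — {P1, P10, P11, P12, P4, P6, P7}

P10; P7; P11; P6; P1; P12; P4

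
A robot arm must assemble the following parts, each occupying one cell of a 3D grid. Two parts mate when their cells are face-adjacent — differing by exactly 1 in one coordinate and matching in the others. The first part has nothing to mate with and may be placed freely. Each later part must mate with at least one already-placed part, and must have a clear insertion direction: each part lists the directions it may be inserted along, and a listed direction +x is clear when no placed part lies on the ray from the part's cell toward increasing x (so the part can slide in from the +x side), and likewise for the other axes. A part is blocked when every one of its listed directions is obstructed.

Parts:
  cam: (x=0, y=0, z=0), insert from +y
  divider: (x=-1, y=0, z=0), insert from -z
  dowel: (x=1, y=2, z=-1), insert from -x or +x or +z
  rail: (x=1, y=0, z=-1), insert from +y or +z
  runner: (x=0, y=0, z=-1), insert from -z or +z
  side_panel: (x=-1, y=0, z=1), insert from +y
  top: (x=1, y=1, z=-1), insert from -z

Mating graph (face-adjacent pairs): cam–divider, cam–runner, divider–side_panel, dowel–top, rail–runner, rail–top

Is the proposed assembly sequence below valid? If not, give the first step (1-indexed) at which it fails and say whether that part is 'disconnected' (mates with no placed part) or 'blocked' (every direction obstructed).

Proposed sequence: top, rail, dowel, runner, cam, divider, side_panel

Valid

1. top@(1, 1, -1) [-z clear] — {top}
2. rail@(1, 0, -1) [+z clear] — {rail, top}
3. dowel@(1, 2, -1) [-x clear] — {dowel, rail, top}
4. runner@(0, 0, -1) [-z clear] — {dowel, rail, runner, top}
5. cam@(0, 0, 0) [+y clear] — {cam, dowel, rail, runner, top}
6. divider@(-1, 0, 0) [-z clear] — {cam, divider, dowel, rail, runner, top}
7. side_panel@(-1, 0, 1) [+y clear] — {cam, divider, dowel, rail, runner, side_panel, top}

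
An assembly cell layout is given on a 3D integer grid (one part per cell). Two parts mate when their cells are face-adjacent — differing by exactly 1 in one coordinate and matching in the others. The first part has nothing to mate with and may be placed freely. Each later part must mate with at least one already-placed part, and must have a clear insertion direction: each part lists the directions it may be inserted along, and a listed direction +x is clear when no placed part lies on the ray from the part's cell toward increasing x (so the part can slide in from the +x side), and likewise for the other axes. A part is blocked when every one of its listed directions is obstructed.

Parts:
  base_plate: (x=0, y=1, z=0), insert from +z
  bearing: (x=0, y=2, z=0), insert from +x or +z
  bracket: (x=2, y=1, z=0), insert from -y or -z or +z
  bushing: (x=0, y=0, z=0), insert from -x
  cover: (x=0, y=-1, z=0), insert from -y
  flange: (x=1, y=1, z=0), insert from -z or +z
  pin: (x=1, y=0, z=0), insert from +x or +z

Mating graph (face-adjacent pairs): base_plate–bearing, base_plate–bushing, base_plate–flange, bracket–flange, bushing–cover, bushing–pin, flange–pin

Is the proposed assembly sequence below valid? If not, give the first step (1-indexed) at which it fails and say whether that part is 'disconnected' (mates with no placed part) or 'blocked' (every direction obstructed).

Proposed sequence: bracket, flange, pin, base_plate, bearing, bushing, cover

1. bracket@(2, 1, 0) [-y clear] — {bracket}
2. flange@(1, 1, 0) [-z clear] — {bracket, flange}
3. pin@(1, 0, 0) [+x clear] — {bracket, flange, pin}
4. base_plate@(0, 1, 0) [+z clear] — {base_plate, bracket, flange, pin}
5. bearing@(0, 2, 0) [+x clear] — {base_plate, bearing, bracket, flange, pin}
6. bushing@(0, 0, 0) [-x clear] — {base_plate, bearing, bracket, bushing, flange, pin}
7. cover@(0, -1, 0) [-y clear] — {base_plate, bearing, bracket, bushing, cover, flange, pin}

Valid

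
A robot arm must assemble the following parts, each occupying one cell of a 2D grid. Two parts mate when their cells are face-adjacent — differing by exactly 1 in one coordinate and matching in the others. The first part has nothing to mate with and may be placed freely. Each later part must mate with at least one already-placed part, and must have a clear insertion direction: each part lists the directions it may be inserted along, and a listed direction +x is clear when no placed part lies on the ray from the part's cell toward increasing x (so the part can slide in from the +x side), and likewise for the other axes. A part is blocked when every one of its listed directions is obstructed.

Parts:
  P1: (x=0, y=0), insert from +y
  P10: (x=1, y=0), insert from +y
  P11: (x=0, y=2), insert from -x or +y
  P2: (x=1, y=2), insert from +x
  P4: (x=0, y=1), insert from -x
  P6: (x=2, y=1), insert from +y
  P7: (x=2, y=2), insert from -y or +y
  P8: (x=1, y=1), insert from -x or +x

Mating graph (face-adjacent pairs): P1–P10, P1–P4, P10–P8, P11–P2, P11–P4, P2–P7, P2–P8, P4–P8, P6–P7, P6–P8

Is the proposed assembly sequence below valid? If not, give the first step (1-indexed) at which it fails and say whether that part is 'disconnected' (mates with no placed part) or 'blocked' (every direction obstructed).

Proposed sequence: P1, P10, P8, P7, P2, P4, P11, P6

Invalid at step 4 (disconnected)

1. P1@(0, 0) [+y clear] — {P1}
2. P10@(1, 0) [+y clear] — {P1, P10}
3. P8@(1, 1) [-x clear] — {P1, P10, P8}
4. P7@(2, 2) — no placed neighbour ⇒ disconnected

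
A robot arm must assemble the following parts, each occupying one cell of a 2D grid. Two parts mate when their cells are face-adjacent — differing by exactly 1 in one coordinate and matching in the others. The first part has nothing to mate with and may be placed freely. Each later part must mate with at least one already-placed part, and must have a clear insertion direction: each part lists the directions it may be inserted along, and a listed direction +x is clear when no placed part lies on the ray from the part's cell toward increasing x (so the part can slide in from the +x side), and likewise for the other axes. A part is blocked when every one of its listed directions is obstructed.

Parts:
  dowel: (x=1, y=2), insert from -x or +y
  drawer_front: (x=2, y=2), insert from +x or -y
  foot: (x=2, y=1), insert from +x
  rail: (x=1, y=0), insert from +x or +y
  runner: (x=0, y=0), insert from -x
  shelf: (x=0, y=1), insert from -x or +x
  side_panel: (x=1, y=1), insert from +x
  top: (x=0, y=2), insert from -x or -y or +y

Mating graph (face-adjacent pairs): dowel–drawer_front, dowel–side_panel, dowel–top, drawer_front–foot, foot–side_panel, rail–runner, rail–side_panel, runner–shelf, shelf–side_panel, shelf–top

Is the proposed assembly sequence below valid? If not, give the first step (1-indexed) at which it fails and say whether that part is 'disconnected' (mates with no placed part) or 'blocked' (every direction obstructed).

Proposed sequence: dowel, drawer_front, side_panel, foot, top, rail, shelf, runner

Valid

1. dowel@(1, 2) [-x clear] — {dowel}
2. drawer_front@(2, 2) [+x clear] — {dowel, drawer_front}
3. side_panel@(1, 1) [+x clear] — {dowel, drawer_front, side_panel}
4. foot@(2, 1) [+x clear] — {dowel, drawer_front, foot, side_panel}
5. top@(0, 2) [-x clear] — {dowel, drawer_front, foot, side_panel, top}
6. rail@(1, 0) [+x clear] — {dowel, drawer_front, foot, rail, side_panel, top}
7. shelf@(0, 1) [-x clear] — {dowel, drawer_front, foot, rail, shelf, side_panel, top}
8. runner@(0, 0) [-x clear] — {dowel, drawer_front, foot, rail, runner, shelf, side_panel, top}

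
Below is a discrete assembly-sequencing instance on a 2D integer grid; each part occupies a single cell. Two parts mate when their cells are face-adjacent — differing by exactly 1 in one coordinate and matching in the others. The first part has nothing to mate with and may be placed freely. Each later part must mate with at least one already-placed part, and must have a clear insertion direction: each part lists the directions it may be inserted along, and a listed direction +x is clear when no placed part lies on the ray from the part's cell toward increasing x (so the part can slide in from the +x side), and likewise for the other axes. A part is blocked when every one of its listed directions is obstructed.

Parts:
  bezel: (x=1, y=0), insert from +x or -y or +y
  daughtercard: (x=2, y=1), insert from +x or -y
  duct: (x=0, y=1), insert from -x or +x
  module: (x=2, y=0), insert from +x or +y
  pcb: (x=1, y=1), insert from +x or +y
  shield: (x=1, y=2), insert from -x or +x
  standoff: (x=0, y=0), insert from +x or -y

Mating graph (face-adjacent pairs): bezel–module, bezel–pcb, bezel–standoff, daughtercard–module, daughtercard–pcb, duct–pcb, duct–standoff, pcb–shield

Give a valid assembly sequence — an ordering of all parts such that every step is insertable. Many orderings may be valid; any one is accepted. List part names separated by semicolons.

duct; standoff; pcb; shield; daughtercard; bezel; module

1. duct@(0, 1) [-x clear] — {duct}
2. standoff@(0, 0) [+x clear] — {duct, standoff}
3. pcb@(1, 1) [+x clear] — {duct, pcb, standoff}
4. shield@(1, 2) [-x clear] — {duct, pcb, shield, standoff}
5. daughtercard@(2, 1) [+x clear] — {daughtercard, duct, pcb, shield, standoff}
6. bezel@(1, 0) [+x clear] — {bezel, daughtercard, duct, pcb, shield, standoff}
7. module@(2, 0) [+x clear] — {bezel, daughtercard, duct, module, pcb, shield, standoff}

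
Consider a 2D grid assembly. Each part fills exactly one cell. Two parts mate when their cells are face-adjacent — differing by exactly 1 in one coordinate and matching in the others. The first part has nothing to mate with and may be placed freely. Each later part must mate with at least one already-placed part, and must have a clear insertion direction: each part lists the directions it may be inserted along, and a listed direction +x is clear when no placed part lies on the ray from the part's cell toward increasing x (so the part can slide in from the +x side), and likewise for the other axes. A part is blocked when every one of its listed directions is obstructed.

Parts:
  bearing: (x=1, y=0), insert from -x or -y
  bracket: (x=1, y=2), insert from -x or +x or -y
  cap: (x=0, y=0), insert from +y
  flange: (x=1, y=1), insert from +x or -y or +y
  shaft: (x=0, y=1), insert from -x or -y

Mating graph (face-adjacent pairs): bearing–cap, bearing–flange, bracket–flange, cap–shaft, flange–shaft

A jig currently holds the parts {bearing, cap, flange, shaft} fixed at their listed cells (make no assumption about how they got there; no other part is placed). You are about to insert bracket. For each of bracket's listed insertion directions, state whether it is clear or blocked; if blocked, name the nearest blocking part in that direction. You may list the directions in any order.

-x: ray from bracket(1, 2) has no placed part ⇒ clear
+x: ray from bracket(1, 2) has no placed part ⇒ clear
-y: nearest on ray is flange@(1, 1) ⇒ blocked

+x: clear; -x: clear; -y: blocked by flange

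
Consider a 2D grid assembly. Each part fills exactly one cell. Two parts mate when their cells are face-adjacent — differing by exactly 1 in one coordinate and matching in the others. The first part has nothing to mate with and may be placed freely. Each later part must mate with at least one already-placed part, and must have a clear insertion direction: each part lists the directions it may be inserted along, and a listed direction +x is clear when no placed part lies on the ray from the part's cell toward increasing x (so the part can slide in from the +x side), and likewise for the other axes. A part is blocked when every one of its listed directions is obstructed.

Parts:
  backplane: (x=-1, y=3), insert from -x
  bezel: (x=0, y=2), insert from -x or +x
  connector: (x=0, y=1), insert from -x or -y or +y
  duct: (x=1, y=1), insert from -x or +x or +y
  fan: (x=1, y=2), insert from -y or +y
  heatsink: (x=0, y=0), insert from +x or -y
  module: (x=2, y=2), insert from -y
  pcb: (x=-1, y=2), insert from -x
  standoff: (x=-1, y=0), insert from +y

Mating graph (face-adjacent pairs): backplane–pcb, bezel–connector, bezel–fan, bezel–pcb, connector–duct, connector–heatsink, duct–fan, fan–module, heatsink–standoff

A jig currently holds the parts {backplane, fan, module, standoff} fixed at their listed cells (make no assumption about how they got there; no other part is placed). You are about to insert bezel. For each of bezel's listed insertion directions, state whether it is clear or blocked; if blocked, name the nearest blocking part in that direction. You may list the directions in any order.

+x: blocked by fan; -x: clear

-x: ray from bezel(0, 2) has no placed part ⇒ clear
+x: nearest on ray is fan@(1, 2) ⇒ blocked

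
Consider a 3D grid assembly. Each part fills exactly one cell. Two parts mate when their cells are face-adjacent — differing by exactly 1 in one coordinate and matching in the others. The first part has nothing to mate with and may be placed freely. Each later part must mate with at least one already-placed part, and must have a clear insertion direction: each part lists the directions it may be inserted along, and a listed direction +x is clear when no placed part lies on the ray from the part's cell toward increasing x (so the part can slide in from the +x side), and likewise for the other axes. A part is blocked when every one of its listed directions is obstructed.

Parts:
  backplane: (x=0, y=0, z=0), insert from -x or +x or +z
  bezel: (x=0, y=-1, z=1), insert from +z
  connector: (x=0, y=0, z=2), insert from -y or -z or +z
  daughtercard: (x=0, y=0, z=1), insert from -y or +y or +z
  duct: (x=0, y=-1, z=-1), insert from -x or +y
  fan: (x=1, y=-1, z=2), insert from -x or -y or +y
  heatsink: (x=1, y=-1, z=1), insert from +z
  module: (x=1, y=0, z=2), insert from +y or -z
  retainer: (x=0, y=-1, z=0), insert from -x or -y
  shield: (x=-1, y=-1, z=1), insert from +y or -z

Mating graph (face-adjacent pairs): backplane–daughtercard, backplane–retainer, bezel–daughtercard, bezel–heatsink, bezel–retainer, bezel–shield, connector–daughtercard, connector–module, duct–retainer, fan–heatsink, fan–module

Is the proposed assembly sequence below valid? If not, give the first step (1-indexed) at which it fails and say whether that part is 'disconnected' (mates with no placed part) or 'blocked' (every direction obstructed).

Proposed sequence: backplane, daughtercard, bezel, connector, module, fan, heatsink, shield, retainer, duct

Invalid at step 7 (blocked)

1. backplane@(0, 0, 0) [-x clear] — {backplane}
2. daughtercard@(0, 0, 1) [-y clear] — {backplane, daughtercard}
3. bezel@(0, -1, 1) [+z clear] — {backplane, bezel, daughtercard}
4. connector@(0, 0, 2) [-y clear] — {backplane, bezel, connector, daughtercard}
5. module@(1, 0, 2) [+y clear] — {backplane, bezel, connector, daughtercard, module}
6. fan@(1, -1, 2) [-x clear] — {backplane, bezel, connector, daughtercard, fan, module}
7. heatsink@(1, -1, 1) — +z all obstructed ⇒ blocked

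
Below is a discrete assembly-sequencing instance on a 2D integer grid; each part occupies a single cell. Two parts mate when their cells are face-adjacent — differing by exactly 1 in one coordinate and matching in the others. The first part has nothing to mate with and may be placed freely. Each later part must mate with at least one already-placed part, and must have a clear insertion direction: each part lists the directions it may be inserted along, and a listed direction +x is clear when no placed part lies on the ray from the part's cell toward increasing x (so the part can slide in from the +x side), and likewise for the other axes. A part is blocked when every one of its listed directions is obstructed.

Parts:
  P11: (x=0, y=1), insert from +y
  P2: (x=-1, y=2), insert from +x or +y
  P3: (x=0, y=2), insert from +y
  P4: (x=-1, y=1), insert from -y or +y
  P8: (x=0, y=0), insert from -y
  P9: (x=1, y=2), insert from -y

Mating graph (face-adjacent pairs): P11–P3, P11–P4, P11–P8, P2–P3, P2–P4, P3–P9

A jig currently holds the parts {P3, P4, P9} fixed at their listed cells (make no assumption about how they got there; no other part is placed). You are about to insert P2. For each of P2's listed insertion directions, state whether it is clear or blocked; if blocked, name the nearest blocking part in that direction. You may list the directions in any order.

+x: nearest on ray is P3@(0, 2) ⇒ blocked
+y: ray from P2(-1, 2) has no placed part ⇒ clear

+x: blocked by P3; +y: clear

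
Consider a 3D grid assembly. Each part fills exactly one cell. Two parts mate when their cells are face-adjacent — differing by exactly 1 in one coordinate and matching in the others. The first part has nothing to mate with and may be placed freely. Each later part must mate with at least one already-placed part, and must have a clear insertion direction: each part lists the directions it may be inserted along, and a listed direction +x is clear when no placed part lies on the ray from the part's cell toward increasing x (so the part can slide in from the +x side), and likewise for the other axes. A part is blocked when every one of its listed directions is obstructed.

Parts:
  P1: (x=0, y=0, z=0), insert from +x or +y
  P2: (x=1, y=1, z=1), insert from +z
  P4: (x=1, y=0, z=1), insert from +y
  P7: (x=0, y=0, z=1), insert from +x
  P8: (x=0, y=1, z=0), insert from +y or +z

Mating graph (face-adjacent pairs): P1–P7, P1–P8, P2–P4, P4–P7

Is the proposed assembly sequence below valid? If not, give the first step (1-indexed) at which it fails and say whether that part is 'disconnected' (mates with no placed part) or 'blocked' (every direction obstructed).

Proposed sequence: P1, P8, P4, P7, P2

Invalid at step 3 (disconnected)

1. P1@(0, 0, 0) [+x clear] — {P1}
2. P8@(0, 1, 0) [+y clear] — {P1, P8}
3. P4@(1, 0, 1) — no placed neighbour ⇒ disconnected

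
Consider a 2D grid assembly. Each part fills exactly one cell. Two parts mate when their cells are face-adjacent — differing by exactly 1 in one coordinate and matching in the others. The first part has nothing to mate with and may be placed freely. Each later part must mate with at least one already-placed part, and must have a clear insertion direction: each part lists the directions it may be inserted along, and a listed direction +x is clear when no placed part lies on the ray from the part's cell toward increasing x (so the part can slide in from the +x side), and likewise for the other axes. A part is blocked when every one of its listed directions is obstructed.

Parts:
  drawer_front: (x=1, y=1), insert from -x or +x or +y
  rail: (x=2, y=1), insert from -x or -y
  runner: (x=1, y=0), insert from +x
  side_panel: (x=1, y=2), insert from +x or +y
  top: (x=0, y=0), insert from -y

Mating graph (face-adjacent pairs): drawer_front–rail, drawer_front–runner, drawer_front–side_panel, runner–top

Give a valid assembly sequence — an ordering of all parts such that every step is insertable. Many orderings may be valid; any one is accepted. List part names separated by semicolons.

1. side_panel@(1, 2) [+x clear] — {side_panel}
2. drawer_front@(1, 1) [-x clear] — {drawer_front, side_panel}
3. rail@(2, 1) [-y clear] — {drawer_front, rail, side_panel}
4. runner@(1, 0) [+x clear] — {drawer_front, rail, runner, side_panel}
5. top@(0, 0) [-y clear] — {drawer_front, rail, runner, side_panel, top}

side_panel; drawer_front; rail; runner; top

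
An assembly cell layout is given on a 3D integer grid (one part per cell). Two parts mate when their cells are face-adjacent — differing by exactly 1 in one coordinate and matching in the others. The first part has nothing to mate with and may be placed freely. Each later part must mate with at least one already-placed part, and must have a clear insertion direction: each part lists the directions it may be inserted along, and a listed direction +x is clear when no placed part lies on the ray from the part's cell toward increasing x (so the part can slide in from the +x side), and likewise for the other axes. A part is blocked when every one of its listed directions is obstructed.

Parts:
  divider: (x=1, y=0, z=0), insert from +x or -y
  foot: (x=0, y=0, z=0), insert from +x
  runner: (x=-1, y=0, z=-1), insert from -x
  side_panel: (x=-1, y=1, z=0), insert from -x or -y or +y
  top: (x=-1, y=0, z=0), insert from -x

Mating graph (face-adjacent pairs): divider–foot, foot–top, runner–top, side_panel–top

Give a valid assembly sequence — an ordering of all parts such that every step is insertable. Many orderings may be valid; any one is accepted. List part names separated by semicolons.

top; runner; foot; divider; side_panel

1. top@(-1, 0, 0) [-x clear] — {top}
2. runner@(-1, 0, -1) [-x clear] — {runner, top}
3. foot@(0, 0, 0) [+x clear] — {foot, runner, top}
4. divider@(1, 0, 0) [+x clear] — {divider, foot, runner, top}
5. side_panel@(-1, 1, 0) [-x clear] — {divider, foot, runner, side_panel, top}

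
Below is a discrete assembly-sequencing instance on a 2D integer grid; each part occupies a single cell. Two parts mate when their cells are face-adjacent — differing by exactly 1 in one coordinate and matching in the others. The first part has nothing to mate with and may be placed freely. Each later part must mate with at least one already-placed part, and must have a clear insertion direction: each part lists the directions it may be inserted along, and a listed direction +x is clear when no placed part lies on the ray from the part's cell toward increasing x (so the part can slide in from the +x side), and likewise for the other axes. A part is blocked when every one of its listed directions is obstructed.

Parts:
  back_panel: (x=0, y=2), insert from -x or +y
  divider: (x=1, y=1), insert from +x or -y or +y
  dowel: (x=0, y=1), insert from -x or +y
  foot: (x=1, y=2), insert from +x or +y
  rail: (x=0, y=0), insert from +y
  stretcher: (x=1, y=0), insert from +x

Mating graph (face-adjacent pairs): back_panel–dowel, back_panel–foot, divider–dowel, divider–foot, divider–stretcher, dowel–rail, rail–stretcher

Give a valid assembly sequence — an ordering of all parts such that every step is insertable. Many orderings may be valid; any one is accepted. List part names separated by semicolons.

divider; stretcher; foot; rail; back_panel; dowel

1. divider@(1, 1) [+x clear] — {divider}
2. stretcher@(1, 0) [+x clear] — {divider, stretcher}
3. foot@(1, 2) [+x clear] — {divider, foot, stretcher}
4. rail@(0, 0) [+y clear] — {divider, foot, rail, stretcher}
5. back_panel@(0, 2) [-x clear] — {back_panel, divider, foot, rail, stretcher}
6. dowel@(0, 1) [-x clear] — {back_panel, divider, dowel, foot, rail, stretcher}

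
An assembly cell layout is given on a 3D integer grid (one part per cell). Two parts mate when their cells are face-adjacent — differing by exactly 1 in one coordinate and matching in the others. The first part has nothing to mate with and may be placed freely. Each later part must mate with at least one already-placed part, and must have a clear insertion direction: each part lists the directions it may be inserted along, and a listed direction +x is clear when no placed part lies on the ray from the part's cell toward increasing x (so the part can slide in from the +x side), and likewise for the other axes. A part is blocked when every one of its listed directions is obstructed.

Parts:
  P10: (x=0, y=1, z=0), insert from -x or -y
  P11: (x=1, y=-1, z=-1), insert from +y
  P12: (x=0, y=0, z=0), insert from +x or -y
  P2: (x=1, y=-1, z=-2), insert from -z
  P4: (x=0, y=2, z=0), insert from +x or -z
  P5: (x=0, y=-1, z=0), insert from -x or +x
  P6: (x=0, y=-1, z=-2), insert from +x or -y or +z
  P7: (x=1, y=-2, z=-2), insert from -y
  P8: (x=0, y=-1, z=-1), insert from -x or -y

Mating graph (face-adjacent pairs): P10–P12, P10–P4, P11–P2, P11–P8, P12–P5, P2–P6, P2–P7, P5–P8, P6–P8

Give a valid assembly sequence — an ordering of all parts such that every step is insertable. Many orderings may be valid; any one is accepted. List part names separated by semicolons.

1. P4@(0, 2, 0) [+x clear] — {P4}
2. P10@(0, 1, 0) [-x clear] — {P10, P4}
3. P12@(0, 0, 0) [+x clear] — {P10, P12, P4}
4. P5@(0, -1, 0) [-x clear] — {P10, P12, P4, P5}
5. P8@(0, -1, -1) [-x clear] — {P10, P12, P4, P5, P8}
6. P6@(0, -1, -2) [+x clear] — {P10, P12, P4, P5, P6, P8}
7. P2@(1, -1, -2) [-z clear] — {P10, P12, P2, P4, P5, P6, P8}
8. P7@(1, -2, -2) [-y clear] — {P10, P12, P2, P4, P5, P6, P7, P8}
9. P11@(1, -1, -1) [+y clear] — {P10, P11, P12, P2, P4, P5, P6, P7, P8}

P4; P10; P12; P5; P8; P6; P2; P7; P11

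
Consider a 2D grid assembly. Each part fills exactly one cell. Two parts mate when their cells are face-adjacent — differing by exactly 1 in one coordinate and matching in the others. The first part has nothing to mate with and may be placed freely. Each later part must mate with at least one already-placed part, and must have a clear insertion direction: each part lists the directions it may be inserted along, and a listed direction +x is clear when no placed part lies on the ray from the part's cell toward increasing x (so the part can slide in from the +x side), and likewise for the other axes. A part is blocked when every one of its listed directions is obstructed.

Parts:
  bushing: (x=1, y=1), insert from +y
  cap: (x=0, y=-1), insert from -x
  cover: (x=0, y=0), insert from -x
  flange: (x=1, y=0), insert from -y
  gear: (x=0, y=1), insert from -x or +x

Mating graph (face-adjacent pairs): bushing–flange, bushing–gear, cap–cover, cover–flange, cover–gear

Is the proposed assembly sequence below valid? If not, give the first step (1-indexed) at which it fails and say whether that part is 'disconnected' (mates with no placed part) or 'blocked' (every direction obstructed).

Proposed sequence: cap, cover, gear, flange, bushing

1. cap@(0, -1) [-x clear] — {cap}
2. cover@(0, 0) [-x clear] — {cap, cover}
3. gear@(0, 1) [-x clear] — {cap, cover, gear}
4. flange@(1, 0) [-y clear] — {cap, cover, flange, gear}
5. bushing@(1, 1) [+y clear] — {bushing, cap, cover, flange, gear}

Valid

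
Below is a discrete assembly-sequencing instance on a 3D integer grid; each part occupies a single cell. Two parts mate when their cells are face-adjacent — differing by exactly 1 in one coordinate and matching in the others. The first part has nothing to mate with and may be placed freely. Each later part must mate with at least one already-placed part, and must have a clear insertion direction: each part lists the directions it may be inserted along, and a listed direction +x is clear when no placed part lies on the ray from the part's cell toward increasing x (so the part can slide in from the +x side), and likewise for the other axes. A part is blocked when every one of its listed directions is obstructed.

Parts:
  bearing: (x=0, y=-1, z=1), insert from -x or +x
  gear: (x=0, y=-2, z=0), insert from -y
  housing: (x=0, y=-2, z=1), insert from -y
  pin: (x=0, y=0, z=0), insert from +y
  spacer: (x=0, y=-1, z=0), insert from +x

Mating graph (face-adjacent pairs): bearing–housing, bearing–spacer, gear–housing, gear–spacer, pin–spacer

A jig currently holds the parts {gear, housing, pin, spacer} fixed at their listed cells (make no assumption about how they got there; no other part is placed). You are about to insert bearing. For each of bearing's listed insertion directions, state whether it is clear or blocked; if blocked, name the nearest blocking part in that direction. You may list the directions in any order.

-x: ray from bearing(0, -1, 1) has no placed part ⇒ clear
+x: ray from bearing(0, -1, 1) has no placed part ⇒ clear

+x: clear; -x: clear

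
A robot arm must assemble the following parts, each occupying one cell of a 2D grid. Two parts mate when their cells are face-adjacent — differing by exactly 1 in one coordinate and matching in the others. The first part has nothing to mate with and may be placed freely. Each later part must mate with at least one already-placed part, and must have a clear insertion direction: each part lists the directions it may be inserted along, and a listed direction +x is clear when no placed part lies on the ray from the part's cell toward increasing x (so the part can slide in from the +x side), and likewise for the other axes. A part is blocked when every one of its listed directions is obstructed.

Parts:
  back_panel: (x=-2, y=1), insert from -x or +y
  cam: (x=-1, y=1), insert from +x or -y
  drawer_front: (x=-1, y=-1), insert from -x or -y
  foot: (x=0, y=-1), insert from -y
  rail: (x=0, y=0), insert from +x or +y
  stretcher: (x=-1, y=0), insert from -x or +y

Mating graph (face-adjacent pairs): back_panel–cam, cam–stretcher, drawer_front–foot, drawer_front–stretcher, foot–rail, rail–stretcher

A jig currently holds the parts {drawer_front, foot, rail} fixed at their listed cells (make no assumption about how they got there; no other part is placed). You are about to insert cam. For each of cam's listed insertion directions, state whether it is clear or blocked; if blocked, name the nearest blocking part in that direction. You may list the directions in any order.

+x: ray from cam(-1, 1) has no placed part ⇒ clear
-y: nearest on ray is drawer_front@(-1, -1) ⇒ blocked

+x: clear; -y: blocked by drawer_front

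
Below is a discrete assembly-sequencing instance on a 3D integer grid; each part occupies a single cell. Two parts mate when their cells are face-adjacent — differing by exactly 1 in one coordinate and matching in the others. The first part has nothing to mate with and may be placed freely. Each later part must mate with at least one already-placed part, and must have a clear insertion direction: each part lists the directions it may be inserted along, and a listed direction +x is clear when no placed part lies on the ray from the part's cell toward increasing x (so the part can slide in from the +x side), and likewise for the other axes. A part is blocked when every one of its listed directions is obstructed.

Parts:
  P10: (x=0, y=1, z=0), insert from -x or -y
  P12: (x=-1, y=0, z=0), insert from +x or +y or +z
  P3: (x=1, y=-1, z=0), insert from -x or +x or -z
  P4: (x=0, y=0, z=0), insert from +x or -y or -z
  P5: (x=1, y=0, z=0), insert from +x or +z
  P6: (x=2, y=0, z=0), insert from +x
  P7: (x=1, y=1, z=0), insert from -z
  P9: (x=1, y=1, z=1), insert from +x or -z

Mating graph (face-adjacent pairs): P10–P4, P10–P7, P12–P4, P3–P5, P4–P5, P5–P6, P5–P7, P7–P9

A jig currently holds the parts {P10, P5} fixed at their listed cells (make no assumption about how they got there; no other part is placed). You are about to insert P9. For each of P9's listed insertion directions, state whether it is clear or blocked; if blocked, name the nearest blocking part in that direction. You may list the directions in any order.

+x: clear; -z: clear

+x: ray from P9(1, 1, 1) has no placed part ⇒ clear
-z: ray from P9(1, 1, 1) has no placed part ⇒ clear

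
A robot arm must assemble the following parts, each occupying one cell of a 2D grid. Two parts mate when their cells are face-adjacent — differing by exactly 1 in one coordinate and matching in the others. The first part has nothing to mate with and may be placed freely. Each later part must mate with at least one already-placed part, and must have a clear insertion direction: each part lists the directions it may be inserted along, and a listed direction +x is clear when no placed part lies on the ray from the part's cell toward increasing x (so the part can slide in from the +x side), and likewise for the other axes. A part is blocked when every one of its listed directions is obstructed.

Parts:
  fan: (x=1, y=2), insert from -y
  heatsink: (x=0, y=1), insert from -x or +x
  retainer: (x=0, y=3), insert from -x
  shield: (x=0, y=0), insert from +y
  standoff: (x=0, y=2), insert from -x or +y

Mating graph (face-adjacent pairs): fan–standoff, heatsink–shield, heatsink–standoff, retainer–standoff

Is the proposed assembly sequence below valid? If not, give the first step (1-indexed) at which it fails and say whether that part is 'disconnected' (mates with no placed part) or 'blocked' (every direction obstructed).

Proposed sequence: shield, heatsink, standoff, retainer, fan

Valid

1. shield@(0, 0) [+y clear] — {shield}
2. heatsink@(0, 1) [-x clear] — {heatsink, shield}
3. standoff@(0, 2) [-x clear] — {heatsink, shield, standoff}
4. retainer@(0, 3) [-x clear] — {heatsink, retainer, shield, standoff}
5. fan@(1, 2) [-y clear] — {fan, heatsink, retainer, shield, standoff}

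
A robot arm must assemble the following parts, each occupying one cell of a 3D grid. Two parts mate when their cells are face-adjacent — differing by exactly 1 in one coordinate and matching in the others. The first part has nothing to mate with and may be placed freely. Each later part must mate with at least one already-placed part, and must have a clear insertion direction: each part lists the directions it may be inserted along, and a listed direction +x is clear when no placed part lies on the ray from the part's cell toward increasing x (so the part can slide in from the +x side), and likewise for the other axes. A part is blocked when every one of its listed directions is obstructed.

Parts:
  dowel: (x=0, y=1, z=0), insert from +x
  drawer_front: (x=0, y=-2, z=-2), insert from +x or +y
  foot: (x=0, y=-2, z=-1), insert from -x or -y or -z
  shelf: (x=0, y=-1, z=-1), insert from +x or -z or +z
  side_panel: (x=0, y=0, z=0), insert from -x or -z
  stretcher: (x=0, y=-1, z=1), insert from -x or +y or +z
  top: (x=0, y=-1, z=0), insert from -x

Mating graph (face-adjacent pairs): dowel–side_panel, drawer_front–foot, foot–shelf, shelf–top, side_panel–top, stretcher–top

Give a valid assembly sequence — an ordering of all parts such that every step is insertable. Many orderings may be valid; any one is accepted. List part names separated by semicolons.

1. shelf@(0, -1, -1) [+x clear] — {shelf}
2. foot@(0, -2, -1) [-x clear] — {foot, shelf}
3. drawer_front@(0, -2, -2) [+x clear] — {drawer_front, foot, shelf}
4. top@(0, -1, 0) [-x clear] — {drawer_front, foot, shelf, top}
5. side_panel@(0, 0, 0) [-x clear] — {drawer_front, foot, shelf, side_panel, top}
6. dowel@(0, 1, 0) [+x clear] — {dowel, drawer_front, foot, shelf, side_panel, top}
7. stretcher@(0, -1, 1) [-x clear] — {dowel, drawer_front, foot, shelf, side_panel, stretcher, top}

shelf; foot; drawer_front; top; side_panel; dowel; stretcher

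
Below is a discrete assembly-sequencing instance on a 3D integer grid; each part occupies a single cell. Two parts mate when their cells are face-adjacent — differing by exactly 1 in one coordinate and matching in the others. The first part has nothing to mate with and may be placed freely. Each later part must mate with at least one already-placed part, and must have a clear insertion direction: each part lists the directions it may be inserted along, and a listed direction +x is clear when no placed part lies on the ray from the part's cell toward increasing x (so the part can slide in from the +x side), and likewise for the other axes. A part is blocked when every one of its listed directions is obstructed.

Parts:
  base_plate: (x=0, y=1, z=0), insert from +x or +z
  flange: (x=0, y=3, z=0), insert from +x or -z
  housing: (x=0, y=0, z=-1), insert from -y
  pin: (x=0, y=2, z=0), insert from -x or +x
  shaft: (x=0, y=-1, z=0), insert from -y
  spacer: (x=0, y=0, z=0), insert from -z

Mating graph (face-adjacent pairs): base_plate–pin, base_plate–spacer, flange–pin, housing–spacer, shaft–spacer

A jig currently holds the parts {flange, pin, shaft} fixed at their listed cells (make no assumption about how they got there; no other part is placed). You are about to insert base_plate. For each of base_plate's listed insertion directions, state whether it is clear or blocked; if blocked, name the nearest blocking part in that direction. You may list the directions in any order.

+x: ray from base_plate(0, 1, 0) has no placed part ⇒ clear
+z: ray from base_plate(0, 1, 0) has no placed part ⇒ clear

+x: clear; +z: clear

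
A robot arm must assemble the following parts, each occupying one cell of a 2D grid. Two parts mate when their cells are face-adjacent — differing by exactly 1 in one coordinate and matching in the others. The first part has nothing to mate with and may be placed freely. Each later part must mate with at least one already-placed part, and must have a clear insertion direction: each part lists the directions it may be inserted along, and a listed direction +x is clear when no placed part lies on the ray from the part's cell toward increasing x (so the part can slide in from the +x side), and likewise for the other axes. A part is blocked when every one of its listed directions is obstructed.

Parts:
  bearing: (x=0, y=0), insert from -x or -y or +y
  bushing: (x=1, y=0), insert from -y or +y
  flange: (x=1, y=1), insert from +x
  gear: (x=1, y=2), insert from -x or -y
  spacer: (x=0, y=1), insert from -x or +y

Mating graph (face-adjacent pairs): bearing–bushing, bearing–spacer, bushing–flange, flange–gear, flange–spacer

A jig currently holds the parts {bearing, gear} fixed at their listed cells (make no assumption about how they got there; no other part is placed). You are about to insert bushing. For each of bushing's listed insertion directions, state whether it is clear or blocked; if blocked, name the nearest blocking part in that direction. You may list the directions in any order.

-y: ray from bushing(1, 0) has no placed part ⇒ clear
+y: nearest on ray is gear@(1, 2) ⇒ blocked

+y: blocked by gear; -y: clear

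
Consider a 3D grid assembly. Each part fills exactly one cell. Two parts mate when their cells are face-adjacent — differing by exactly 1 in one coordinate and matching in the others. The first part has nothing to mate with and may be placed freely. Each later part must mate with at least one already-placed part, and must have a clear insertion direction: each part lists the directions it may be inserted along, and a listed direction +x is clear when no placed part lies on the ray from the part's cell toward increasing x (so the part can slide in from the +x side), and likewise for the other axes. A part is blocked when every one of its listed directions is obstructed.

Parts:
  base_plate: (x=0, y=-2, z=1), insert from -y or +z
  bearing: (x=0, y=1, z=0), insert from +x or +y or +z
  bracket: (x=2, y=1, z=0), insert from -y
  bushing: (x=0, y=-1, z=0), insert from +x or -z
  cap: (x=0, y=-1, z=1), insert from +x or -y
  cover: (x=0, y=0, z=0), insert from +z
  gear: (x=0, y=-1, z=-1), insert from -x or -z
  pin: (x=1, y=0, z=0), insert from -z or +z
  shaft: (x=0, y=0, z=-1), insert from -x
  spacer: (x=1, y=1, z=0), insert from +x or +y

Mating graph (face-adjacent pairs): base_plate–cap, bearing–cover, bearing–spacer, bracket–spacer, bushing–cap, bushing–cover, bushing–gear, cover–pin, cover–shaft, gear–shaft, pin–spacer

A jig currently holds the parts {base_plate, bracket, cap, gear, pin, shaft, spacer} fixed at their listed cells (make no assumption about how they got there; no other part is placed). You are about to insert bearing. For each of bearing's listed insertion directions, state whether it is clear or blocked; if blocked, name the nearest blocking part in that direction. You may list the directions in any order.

+x: blocked by spacer; +y: clear; +z: clear

+x: nearest on ray is spacer@(1, 1, 0) ⇒ blocked
+y: ray from bearing(0, 1, 0) has no placed part ⇒ clear
+z: ray from bearing(0, 1, 0) has no placed part ⇒ clear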